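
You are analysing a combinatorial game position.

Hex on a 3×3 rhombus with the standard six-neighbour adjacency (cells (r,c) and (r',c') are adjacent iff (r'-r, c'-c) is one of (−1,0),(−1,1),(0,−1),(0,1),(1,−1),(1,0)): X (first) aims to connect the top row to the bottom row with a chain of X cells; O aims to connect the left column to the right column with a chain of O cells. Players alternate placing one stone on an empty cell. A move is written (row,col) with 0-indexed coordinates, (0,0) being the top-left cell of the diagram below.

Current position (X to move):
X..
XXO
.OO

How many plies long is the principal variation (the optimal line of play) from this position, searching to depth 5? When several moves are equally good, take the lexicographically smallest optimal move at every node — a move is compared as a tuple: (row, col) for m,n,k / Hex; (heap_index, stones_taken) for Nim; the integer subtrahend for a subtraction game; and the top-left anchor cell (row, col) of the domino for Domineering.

PV length from [X../XXO/.OO]: 1 ply

p1 X@[X../XXO/.OO]: (0,1)[XX./XXO/.OO]-1 (0,2)[X.X/XXO/.OO]-1 (2,0)[X../XXO/XOO]+1*
p2 O@[X../XXO/XOO] terminal -1; root [X../XXO/.OO] d5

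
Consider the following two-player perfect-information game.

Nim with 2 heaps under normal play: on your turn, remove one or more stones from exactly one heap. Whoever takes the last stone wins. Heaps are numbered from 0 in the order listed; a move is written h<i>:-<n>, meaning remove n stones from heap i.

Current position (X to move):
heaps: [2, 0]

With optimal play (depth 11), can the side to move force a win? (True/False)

ply 1, X at (2,0) | h0:-1=-1→(1,0); h0:-2=+1→(0,0)*
ply 2: (0,0) is terminal -1 (O); from (2,0) depth 11

X winning at [(2,0)]: True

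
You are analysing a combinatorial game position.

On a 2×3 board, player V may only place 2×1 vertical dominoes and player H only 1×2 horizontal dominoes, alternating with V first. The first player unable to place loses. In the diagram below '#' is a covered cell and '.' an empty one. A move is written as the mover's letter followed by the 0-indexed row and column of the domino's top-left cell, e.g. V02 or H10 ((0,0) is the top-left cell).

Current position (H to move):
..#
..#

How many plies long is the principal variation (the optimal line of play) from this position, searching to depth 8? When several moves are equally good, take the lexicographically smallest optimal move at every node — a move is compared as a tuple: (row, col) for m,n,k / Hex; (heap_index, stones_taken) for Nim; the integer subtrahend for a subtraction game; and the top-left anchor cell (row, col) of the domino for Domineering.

PV length from [..#/..#]: 1 ply

p1 H@[..#/..#]: H00[###/..#]+1* H10[..#/###]+1
p2 V@[###/..#] terminal -1; root [..#/..#] d8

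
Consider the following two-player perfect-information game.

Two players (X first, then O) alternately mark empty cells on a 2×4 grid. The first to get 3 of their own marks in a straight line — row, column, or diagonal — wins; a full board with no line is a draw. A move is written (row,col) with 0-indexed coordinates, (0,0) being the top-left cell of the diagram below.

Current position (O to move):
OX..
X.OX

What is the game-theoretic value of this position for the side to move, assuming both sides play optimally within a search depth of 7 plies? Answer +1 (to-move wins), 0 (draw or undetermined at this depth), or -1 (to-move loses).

p1 O@[OX../X.OX]: (0,2)[OXO./X.OX]+0* (0,3)[OX.O/X.OX]+0 (1,1)[OX../XOOX]+0
p2 X@[OXO./X.OX]: (0,3)[OXOX/X.OX]+0* (1,1)[OXO./XXOX]+0
p3 O@[OXOX/X.OX]: (1,1)[OXOX/XOOX]+0*
p4 X@[OXOX/XOOX] terminal +0; root [OX../X.OX] d7

value(OX../X.OX, O) = 0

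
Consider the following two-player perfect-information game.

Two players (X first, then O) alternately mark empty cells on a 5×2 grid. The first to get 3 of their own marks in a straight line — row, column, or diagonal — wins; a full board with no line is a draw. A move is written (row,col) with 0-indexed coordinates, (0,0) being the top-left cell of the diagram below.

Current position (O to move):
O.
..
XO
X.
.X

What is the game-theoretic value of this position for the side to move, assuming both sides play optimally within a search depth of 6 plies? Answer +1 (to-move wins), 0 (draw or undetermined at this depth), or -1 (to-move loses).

value(O./../XO/X./.X, O) = -1

ply 1, O at O./../XO/X./.X | (0,1)=-1→OO/../XO/X./.X*; (1,0)=-1→O./O./XO/X./.X; (1,1)=-1→O./.O/XO/X./.X; (3,1)=-1→O./../XO/XO/.X; (4,0)=-1→O./../XO/X./OX
ply 2, X at OO/../XO/X./.X | (1,0)=+1→OO/X./XO/X./.X*; (1,1)=+1→OO/.X/XO/X./.X; (3,1)=-1→OO/../XO/XX/.X; (4,0)=+1→OO/../XO/X./XX
ply 3: OO/X./XO/X./.X is terminal -1 (O); from O./../XO/X./.X depth 6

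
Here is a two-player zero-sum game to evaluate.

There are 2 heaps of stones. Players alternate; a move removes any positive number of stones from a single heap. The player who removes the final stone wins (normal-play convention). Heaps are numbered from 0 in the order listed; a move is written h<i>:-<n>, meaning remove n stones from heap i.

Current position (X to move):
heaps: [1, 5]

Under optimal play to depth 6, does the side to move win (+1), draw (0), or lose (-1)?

value((1,5), X) = +1

ply 1, X at (1,5) | h0:-1=-1→(0,5); h1:-1=-1→(1,4); h1:-2=-1→(1,3); h1:-3=-1→(1,2); h1:-4=+1→(1,1)*; h1:-5=-1→(1,0)
ply 2, O at (1,1) | h0:-1=-1→(0,1)*; h1:-1=-1→(1,0)
ply 3, X at (0,1) | h1:-1=+1→(0,0)*
ply 4: (0,0) is terminal -1 (O); from (1,5) depth 6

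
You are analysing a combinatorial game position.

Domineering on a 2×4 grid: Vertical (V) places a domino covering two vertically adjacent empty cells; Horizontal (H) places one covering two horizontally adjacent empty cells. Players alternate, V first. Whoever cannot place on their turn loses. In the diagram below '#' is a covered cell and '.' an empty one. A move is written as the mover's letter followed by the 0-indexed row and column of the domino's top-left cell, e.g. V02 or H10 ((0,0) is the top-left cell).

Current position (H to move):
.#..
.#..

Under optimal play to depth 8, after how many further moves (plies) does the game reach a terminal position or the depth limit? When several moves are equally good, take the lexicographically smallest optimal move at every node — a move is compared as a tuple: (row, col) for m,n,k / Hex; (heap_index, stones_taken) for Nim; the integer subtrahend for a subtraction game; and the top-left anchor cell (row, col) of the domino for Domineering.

p1 H@[.#../.#..]: H02[.###/.#..]+1* H12[.#../.###]+1
p2 V@[.###/.#..]: V00[####/##..]-1*
p3 H@[####/##..]: H12[####/####]+1*
p4 V@[####/####] terminal -1; root [.#../.#..] d8

PV length from [.#../.#..]: 3 plies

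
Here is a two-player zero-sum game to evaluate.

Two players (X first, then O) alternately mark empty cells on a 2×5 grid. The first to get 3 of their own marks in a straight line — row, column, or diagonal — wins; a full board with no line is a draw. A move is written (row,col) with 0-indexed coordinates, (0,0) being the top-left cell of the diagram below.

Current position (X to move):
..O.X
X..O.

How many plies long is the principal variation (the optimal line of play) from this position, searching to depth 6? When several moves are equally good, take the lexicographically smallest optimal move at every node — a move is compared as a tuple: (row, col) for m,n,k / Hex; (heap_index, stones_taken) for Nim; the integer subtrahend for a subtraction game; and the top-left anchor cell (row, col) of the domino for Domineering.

[..O.X/X..O.] X move#1: (0,0):-1/X.O.X/X..O., (0,1):-1/.XO.X/X..O., (0,3):-1/..OXX/X..O., (1,1):-1/..O.X/XX.O., (1,2):+0/..O.X/X.XO.*, (1,4):-1/..O.X/X..OX
[..O.X/X.XO.] O move#2: (0,0):-1/O.O.X/X.XO., (0,1):-1/.OO.X/X.XO., (0,3):-1/..OOX/X.XO., (1,1):+0/..O.X/XOXO.*, (1,4):-1/..O.X/X.XOO
[..O.X/XOXO.] X move#3: (0,0):+0/X.O.X/XOXO.*, (0,1):+0/.XO.X/XOXO., (0,3):+0/..OXX/XOXO., (1,4):-1/..O.X/XOXOX
[X.O.X/XOXO.] O move#4: (0,1):+0/XOO.X/XOXO.*, (0,3):+0/X.OOX/XOXO., (1,4):+0/X.O.X/XOXOO
[XOO.X/XOXO.] X move#5: (0,3):+0/XOOXX/XOXO.*, (1,4):-1/XOO.X/XOXOX
[XOOXX/XOXO.] O move#6: (1,4):+0/XOOXX/XOXOO*
[XOOXX/XOXOO] end (terminal +0, X#7); searched ..O.X/X..O. to 6

PV length from [..O.X/X..O.]: 6 plies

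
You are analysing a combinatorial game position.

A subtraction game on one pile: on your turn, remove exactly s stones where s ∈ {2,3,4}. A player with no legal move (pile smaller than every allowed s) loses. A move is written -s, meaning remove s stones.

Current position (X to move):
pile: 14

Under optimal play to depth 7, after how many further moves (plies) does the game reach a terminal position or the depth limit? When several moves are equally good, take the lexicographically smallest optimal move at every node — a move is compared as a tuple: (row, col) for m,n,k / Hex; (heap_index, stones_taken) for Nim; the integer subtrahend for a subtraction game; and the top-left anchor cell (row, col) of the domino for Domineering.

PV length from [14]: 5 plies

p1 X@[14]: -2[12]+1* -3[11]-1 -4[10]-1
p2 O@[12]: -2[10]-1* -3[9]-1 -4[8]-1
p3 X@[10]: -2[8]-1 -3[7]+1* -4[6]+1
p4 O@[7]: -2[5]-1* -3[4]-1 -4[3]-1
p5 X@[5]: -2[3]-1 -3[2]-1 -4[1]+1*
p6 O@[1] terminal -1; root [14] d7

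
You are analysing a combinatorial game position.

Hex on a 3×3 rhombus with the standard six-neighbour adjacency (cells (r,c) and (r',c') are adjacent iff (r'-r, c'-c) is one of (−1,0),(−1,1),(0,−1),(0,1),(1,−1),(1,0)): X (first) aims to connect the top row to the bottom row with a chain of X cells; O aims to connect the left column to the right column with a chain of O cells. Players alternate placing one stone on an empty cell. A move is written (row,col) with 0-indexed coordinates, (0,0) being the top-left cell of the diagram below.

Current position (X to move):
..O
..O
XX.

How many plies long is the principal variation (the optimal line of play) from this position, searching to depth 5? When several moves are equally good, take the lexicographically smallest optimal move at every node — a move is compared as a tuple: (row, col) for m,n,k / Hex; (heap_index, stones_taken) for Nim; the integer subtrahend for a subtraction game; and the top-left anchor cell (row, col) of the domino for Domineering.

PV length from [..O/..O/XX.]: 3 plies

ply 1, X at ..O/..O/XX. | (0,0)=-1→X.O/..O/XX.; (0,1)=+1→.XO/..O/XX.*; (1,0)=+1→..O/X.O/XX.; (1,1)=-1→..O/.XO/XX.; (2,2)=-1→..O/..O/XXX
ply 2, O at .XO/..O/XX. | (0,0)=-1→OXO/..O/XX.*; (1,0)=-1→.XO/O.O/XX.; (1,1)=-1→.XO/.OO/XX.; (2,2)=-1→.XO/..O/XXO
ply 3, X at OXO/..O/XX. | (1,0)=+1→OXO/X.O/XX.*; (1,1)=+1→OXO/.XO/XX.; (2,2)=+1→OXO/..O/XXX
ply 4: OXO/X.O/XX. is terminal -1 (O); from ..O/..O/XX. depth 5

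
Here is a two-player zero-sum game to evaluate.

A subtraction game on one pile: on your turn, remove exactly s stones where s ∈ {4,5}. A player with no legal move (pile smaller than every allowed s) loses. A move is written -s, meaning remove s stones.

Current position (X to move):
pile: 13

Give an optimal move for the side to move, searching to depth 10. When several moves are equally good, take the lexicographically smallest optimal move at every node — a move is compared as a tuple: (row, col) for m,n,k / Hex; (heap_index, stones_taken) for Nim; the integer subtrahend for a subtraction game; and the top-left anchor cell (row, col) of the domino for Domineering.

X's best at [13]: -4

[13] X move#1: -4:+1/9*, -5:-1/8
[9] O move#2: -4:-1/5*, -5:-1/4
[5] X move#3: -4:+1/1*, -5:+1/0
[1] end (terminal -1, O#4); searched 13 to 10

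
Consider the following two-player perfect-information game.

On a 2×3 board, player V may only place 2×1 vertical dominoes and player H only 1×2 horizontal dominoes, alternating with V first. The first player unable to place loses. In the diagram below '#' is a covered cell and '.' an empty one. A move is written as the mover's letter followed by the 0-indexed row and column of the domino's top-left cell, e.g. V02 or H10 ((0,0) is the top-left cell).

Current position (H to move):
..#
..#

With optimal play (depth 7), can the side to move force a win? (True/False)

[..#/..#] H move#1: H00:+1/###/..#*, H10:+1/..#/###
[###/..#] end (terminal -1, V#2); searched ..#/..# to 7

H winning at [..#/..#]: True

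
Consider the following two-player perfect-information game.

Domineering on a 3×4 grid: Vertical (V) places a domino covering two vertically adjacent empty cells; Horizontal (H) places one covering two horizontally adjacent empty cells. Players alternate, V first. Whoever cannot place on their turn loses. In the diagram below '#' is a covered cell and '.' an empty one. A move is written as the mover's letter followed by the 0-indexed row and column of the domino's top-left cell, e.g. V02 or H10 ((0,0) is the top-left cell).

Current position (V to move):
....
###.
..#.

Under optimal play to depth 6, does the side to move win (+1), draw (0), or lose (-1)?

ply 1, V at ..../###./..#. | V03=-1→...#/####/..#.*; V13=-1→..../####/..##
ply 2, H at ...#/####/..#. | H00=+1→##.#/####/..#.*; H01=+1→.###/####/..#.; H20=+1→...#/####/###.
ply 3: ##.#/####/..#. is terminal -1 (V); from ..../###./..#. depth 6

value(..../###./..#., V) = -1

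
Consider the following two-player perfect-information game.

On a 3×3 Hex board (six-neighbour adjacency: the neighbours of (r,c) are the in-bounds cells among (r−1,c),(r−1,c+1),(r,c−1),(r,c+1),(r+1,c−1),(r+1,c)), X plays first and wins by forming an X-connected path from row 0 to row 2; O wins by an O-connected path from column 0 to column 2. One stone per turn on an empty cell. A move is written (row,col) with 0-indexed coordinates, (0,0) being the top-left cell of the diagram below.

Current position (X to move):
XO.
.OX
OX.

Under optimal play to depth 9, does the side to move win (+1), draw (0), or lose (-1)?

value(XO./.OX/OX., X) = +1

[XO./.OX/OX.] X move#1: (0,2):+1/XOX/.OX/OX.*, (1,0):-1/XO./XOX/OX., (2,2):-1/XO./.OX/OXX
[XOX/.OX/OX.] end (terminal -1, O#2); searched XO./.OX/OX. to 9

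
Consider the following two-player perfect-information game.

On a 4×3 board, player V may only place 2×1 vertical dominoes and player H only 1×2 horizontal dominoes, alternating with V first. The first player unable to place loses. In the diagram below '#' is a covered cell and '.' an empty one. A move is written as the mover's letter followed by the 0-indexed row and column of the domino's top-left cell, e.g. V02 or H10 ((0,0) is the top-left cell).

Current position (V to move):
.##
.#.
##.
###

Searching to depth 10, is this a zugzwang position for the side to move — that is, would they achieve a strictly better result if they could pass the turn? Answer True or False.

ply 1, V at .##/.#./##./### | V00=+1→###/##./##./###*; V12=+1→.##/.##/###/###
ply 2: ###/##./##./### is terminal -1 (H); from .##/.#./##./### depth 10
if V skipped the turn, H would face:
~ ply 1: .##/.#./##./### is terminal -1 (H); from .##/.#./##./### depth 10
compare (V): move=+1 vs pass=+1

zugzwang(.##/.#./##./###, V) = False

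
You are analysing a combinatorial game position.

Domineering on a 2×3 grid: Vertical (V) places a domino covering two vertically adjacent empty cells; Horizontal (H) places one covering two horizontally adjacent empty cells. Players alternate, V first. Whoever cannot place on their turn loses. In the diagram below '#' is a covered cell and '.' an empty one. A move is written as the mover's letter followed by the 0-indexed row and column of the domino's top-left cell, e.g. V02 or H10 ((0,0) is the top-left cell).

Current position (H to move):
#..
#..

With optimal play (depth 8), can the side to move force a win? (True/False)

[#../#..] H move#1: H01:+1/###/#..*, H11:+1/#../###
[###/#..] end (terminal -1, V#2); searched #../#.. to 8

H winning at [#../#..]: True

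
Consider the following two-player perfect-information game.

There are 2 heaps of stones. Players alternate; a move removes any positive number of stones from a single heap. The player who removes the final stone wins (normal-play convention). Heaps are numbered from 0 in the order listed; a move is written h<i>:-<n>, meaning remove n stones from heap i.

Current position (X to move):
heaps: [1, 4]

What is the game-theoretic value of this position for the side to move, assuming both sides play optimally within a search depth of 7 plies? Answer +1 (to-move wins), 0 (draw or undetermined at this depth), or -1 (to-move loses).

value((1,4), X) = +1

p1 X@[(1,4)]: h0:-1[(0,4)]-1 h1:-1[(1,3)]-1 h1:-2[(1,2)]-1 h1:-3[(1,1)]+1* h1:-4[(1,0)]-1
p2 O@[(1,1)]: h0:-1[(0,1)]-1* h1:-1[(1,0)]-1
p3 X@[(0,1)]: h1:-1[(0,0)]+1*
p4 O@[(0,0)] terminal -1; root [(1,4)] d7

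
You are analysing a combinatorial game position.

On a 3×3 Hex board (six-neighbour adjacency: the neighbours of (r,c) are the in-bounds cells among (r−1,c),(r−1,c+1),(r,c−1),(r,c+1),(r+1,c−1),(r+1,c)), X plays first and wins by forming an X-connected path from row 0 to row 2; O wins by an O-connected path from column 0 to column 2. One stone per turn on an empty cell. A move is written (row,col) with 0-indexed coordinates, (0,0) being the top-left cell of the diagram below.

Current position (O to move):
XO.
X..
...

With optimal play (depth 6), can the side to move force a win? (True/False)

O winning at [XO./X../...]: False

p1 O@[XO./X../...]: (0,2)[XOO/X../...]-1* (1,1)[XO./XO./...]-1 (1,2)[XO./X.O/...]-1 (2,0)[XO./X../O..]-1 (2,1)[XO./X../.O.]-1 (2,2)[XO./X../..O]-1
p2 X@[XOO/X../...]: (1,1)[XOO/XX./...]+1* (1,2)[XOO/X.X/...]+1 (2,0)[XOO/X../X..]+1 (2,1)[XOO/X../.X.]+1 (2,2)[XOO/X../..X]+1
p3 O@[XOO/XX./...]: (1,2)[XOO/XXO/...]-1* (2,0)[XOO/XX./O..]-1 (2,1)[XOO/XX./.O.]-1 (2,2)[XOO/XX./..O]-1
p4 X@[XOO/XXO/...]: (2,0)[XOO/XXO/X..]+1* (2,1)[XOO/XXO/.X.]+1 (2,2)[XOO/XXO/..X]+1
p5 O@[XOO/XXO/X..] terminal -1; root [XO./X../...] d6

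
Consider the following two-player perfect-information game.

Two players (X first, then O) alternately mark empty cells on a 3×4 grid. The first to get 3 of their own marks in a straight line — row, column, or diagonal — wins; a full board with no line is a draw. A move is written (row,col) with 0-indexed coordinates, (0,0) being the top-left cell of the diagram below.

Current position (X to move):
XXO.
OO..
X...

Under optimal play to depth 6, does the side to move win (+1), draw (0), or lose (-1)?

ply 1, X at XXO./OO../X... | (0,3)=-1→XXOX/OO../X...; (1,2)=+1→XXO./OOX./X...*; (1,3)=-1→XXO./OO.X/X...; (2,1)=-1→XXO./OO../XX..; (2,2)=-1→XXO./OO../X.X.; (2,3)=-1→XXO./OO../X..X
ply 2, O at XXO./OOX./X... | (0,3)=-1→XXOO/OOX./X...*; (1,3)=-1→XXO./OOXO/X...; (2,1)=-1→XXO./OOX./XO..; (2,2)=-1→XXO./OOX./X.O.; (2,3)=-1→XXO./OOX./X..O
ply 3, X at XXOO/OOX./X... | (1,3)=+0→XXOO/OOXX/X...; (2,1)=+1→XXOO/OOX./XX..*; (2,2)=+1→XXOO/OOX./X.X.; (2,3)=+1→XXOO/OOX./X..X
ply 4, O at XXOO/OOX./XX.. | (1,3)=-1→XXOO/OOXO/XX..*; (2,2)=-1→XXOO/OOX./XXO.; (2,3)=-1→XXOO/OOX./XX.O
ply 5, X at XXOO/OOXO/XX.. | (2,2)=+1→XXOO/OOXO/XXX.*; (2,3)=+1→XXOO/OOXO/XX.X
ply 6: XXOO/OOXO/XXX. is terminal -1 (O); from XXO./OO../X... depth 6

value(XXO./OO../X..., X) = +1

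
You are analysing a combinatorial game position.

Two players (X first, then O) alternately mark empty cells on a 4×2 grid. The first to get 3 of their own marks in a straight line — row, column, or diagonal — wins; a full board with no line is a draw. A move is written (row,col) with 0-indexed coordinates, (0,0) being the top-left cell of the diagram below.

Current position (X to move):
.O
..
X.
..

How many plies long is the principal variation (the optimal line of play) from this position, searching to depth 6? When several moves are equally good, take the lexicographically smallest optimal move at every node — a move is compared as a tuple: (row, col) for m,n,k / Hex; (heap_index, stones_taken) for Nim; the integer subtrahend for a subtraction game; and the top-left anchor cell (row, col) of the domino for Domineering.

p1 X@[.O/../X./..]: (0,0)[XO/../X./..]+0 (1,0)[.O/X./X./..]+1* (1,1)[.O/.X/X./..]+0 (2,1)[.O/../XX/..]+0 (3,0)[.O/../X./X.]+0 (3,1)[.O/../X./.X]+0
p2 O@[.O/X./X./..]: (0,0)[OO/X./X./..]-1* (1,1)[.O/XO/X./..]-1 (2,1)[.O/X./XO/..]-1 (3,0)[.O/X./X./O.]-1 (3,1)[.O/X./X./.O]-1
p3 X@[OO/X./X./..]: (1,1)[OO/XX/X./..]+0 (2,1)[OO/X./XX/..]+0 (3,0)[OO/X./X./X.]+1* (3,1)[OO/X./X./.X]+0
p4 O@[OO/X./X./X.] terminal -1; root [.O/../X./..] d6

PV length from [.O/../X./..]: 3 plies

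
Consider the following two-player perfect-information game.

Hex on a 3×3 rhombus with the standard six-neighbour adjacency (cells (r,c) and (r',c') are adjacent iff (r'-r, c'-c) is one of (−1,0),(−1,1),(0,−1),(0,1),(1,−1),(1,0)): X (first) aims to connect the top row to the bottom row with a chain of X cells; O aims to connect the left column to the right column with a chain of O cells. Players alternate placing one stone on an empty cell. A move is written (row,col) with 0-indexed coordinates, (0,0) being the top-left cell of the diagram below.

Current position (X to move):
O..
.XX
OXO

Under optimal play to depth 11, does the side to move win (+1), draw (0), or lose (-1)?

value(O../.XX/OXO, X) = +1

p1 X@[O../.XX/OXO]: (0,1)[OX./.XX/OXO]+1* (0,2)[O.X/.XX/OXO]+1 (1,0)[O../XXX/OXO]+1
p2 O@[OX./.XX/OXO] terminal -1; root [O../.XX/OXO] d11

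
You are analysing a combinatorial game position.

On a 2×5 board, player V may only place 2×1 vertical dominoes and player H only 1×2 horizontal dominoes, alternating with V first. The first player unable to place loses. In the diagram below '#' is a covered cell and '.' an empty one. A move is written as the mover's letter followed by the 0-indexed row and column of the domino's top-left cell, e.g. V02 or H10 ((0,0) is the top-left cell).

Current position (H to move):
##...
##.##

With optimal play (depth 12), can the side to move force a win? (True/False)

H winning at [##.../##.##]: True

[##.../##.##] H move#1: H02:+1/####./##.##*, H03:-1/##.##/##.##
[####./##.##] end (terminal -1, V#2); searched ##.../##.## to 12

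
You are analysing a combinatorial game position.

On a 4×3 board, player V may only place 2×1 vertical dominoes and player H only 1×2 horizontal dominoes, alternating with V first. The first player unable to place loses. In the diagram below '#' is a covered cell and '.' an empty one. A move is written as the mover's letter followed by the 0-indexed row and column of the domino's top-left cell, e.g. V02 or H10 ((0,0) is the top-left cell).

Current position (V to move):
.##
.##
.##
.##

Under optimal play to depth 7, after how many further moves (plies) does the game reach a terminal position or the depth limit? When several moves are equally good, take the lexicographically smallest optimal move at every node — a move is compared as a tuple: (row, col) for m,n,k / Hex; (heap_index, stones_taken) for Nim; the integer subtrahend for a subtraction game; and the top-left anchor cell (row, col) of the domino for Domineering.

PV length from [.##/.##/.##/.##]: 1 ply

[.##/.##/.##/.##] V move#1: V00:+1/###/###/.##/.##*, V10:+1/.##/###/###/.##, V20:+1/.##/.##/###/###
[###/###/.##/.##] end (terminal -1, H#2); searched .##/.##/.##/.## to 7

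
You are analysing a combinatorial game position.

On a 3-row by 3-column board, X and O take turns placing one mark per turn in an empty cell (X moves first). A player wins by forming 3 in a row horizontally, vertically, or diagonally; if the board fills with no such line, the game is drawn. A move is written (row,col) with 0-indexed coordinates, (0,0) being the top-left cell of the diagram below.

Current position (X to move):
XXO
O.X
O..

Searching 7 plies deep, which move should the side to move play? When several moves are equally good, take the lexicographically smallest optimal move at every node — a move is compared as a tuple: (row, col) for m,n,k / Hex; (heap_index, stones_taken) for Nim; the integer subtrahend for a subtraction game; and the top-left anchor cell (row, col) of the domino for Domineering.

X's best at [XXO/O.X/O..]: (1,1)

ply 1, X at XXO/O.X/O.. | (1,1)=+1→XXO/OXX/O..*; (2,1)=-1→XXO/O.X/OX.; (2,2)=-1→XXO/O.X/O.X
ply 2, O at XXO/OXX/O.. | (2,1)=-1→XXO/OXX/OO.*; (2,2)=-1→XXO/OXX/O.O
ply 3, X at XXO/OXX/OO. | (2,2)=+1→XXO/OXX/OOX*
ply 4: XXO/OXX/OOX is terminal -1 (O); from XXO/O.X/O.. depth 7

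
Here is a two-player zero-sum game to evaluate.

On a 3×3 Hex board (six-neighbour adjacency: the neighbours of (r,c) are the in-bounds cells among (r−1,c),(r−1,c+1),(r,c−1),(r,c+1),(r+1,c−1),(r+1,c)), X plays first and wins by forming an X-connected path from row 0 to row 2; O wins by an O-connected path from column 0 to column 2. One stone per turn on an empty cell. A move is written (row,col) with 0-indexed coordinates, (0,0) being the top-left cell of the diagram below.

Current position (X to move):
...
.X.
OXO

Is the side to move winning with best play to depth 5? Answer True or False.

X winning at [.../.X./OXO]: True

ply 1, X at .../.X./OXO | (0,0)=+1→X../.X./OXO*; (0,1)=+1→.X./.X./OXO; (0,2)=+1→..X/.X./OXO; (1,0)=+1→.../XX./OXO; (1,2)=+1→.../.XX/OXO
ply 2, O at X../.X./OXO | (0,1)=-1→XO./.X./OXO*; (0,2)=-1→X.O/.X./OXO; (1,0)=-1→X../OX./OXO; (1,2)=-1→X../.XO/OXO
ply 3, X at XO./.X./OXO | (0,2)=+1→XOX/.X./OXO*; (1,0)=+1→XO./XX./OXO; (1,2)=+1→XO./.XX/OXO
ply 4: XOX/.X./OXO is terminal -1 (O); from .../.X./OXO depth 5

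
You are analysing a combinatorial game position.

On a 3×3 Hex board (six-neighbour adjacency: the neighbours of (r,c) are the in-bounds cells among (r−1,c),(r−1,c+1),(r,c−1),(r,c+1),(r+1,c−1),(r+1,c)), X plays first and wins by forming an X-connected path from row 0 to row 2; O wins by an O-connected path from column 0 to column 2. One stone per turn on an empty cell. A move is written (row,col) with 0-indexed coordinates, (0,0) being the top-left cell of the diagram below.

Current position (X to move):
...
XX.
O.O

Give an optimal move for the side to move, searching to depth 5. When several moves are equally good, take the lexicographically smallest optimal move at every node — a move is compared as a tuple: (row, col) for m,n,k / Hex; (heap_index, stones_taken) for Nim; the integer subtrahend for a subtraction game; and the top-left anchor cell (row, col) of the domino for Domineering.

X's best at [.../XX./O.O]: (2,1)

p1 X@[.../XX./O.O]: (0,0)[X../XX./O.O]-1 (0,1)[.X./XX./O.O]-1 (0,2)[..X/XX./O.O]-1 (1,2)[.../XXX/O.O]-1 (2,1)[.../XX./OXO]+1*
p2 O@[.../XX./OXO]: (0,0)[O../XX./OXO]-1* (0,1)[.O./XX./OXO]-1 (0,2)[..O/XX./OXO]-1 (1,2)[.../XXO/OXO]-1
p3 X@[O../XX./OXO]: (0,1)[OX./XX./OXO]+1* (0,2)[O.X/XX./OXO]+1 (1,2)[O../XXX/OXO]+1
p4 O@[OX./XX./OXO] terminal -1; root [.../XX./O.O] d5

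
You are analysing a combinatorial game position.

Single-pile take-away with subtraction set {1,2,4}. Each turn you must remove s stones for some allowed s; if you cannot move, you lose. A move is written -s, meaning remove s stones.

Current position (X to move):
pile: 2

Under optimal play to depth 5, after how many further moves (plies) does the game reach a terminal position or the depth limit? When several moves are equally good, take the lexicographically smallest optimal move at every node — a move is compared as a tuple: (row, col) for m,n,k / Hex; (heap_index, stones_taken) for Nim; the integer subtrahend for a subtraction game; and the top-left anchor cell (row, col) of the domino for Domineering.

ply 1, X at 2 | -1=-1→1; -2=+1→0*
ply 2: 0 is terminal -1 (O); from 2 depth 5

PV length from [2]: 1 ply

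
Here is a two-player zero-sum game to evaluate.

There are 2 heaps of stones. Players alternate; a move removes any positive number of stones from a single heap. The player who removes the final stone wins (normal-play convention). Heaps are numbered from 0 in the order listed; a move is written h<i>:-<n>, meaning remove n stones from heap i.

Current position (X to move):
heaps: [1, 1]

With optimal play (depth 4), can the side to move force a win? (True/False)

ply 1, X at (1,1) | h0:-1=-1→(0,1)*; h1:-1=-1→(1,0)
ply 2, O at (0,1) | h1:-1=+1→(0,0)*
ply 3: (0,0) is terminal -1 (X); from (1,1) depth 4

X winning at [(1,1)]: False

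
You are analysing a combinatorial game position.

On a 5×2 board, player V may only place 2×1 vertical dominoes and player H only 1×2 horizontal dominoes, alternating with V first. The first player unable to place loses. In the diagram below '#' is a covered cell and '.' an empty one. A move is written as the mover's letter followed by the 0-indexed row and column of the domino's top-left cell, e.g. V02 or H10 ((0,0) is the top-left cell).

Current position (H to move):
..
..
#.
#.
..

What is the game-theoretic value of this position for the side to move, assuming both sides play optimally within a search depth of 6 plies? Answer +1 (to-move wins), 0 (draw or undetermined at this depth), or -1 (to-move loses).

ply 1, H at ../../#./#./.. | H00=+1→##/../#./#./..*; H10=+1→../##/#./#./..; H40=-1→../../#./#./##
ply 2, V at ##/../#./#./.. | V11=-1→##/.#/##/#./..*; V21=-1→##/../##/##/..; V31=-1→##/../#./##/.#
ply 3, H at ##/.#/##/#./.. | H40=+1→##/.#/##/#./##*
ply 4: ##/.#/##/#./## is terminal -1 (V); from ../../#./#./.. depth 6

value(../../#./#./.., H) = +1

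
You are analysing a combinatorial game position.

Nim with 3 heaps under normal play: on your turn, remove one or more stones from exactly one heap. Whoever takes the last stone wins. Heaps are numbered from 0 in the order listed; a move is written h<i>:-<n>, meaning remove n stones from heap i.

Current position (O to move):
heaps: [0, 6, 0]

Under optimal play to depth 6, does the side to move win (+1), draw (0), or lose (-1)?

value((0,6,0), O) = +1

p1 O@[(0,6,0)]: h1:-1[(0,5,0)]-1 h1:-2[(0,4,0)]-1 h1:-3[(0,3,0)]-1 h1:-4[(0,2,0)]-1 h1:-5[(0,1,0)]-1 h1:-6[(0,0,0)]+1*
p2 X@[(0,0,0)] terminal -1; root [(0,6,0)] d6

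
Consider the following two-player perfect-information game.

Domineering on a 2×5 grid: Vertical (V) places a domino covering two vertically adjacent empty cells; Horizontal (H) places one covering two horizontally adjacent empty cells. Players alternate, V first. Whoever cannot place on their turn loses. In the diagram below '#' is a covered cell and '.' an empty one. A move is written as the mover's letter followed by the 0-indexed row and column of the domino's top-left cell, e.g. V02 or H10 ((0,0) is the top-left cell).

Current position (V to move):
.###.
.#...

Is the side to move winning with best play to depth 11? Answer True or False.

V winning at [.###./.#...]: True

ply 1, V at .###./.#... | V00=-1→####./##...; V04=+1→.####/.#..#*
ply 2, H at .####/.#..# | H12=-1→.####/.####*
ply 3, V at .####/.#### | V00=+1→#####/#####*
ply 4: #####/##### is terminal -1 (H); from .###./.#... depth 11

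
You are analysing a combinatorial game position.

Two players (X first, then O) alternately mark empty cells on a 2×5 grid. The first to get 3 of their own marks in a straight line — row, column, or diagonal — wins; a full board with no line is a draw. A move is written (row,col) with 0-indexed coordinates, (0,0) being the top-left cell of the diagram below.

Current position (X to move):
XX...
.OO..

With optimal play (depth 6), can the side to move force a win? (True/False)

p1 X@[XX.../.OO..]: (0,2)[XXX../.OO..]+1* (0,3)[XX.X./.OO..]-1 (0,4)[XX..X/.OO..]-1 (1,0)[XX.../XOO..]-1 (1,3)[XX.../.OOX.]-1 (1,4)[XX.../.OO.X]-1
p2 O@[XXX../.OO..] terminal -1; root [XX.../.OO..] d6

X winning at [XX.../.OO..]: True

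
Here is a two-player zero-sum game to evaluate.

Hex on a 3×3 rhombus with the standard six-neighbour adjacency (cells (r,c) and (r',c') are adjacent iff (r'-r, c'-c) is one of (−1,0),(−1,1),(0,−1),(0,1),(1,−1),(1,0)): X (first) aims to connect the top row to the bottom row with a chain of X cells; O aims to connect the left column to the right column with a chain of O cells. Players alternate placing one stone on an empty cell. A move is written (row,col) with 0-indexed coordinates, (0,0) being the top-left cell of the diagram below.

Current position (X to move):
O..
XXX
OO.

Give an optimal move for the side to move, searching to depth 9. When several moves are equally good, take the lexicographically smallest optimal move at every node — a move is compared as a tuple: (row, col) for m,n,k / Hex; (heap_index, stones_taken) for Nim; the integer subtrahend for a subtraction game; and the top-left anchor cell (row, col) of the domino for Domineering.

[O../XXX/OO.] X move#1: (0,1):-1/OX./XXX/OO., (0,2):-1/O.X/XXX/OO., (2,2):+1/O../XXX/OOX*
[O../XXX/OOX] O move#2: (0,1):-1/OO./XXX/OOX*, (0,2):-1/O.O/XXX/OOX
[OO./XXX/OOX] X move#3: (0,2):+1/OOX/XXX/OOX*
[OOX/XXX/OOX] end (terminal -1, O#4); searched O../XXX/OO. to 9

X's best at [O../XXX/OO.]: (2,2)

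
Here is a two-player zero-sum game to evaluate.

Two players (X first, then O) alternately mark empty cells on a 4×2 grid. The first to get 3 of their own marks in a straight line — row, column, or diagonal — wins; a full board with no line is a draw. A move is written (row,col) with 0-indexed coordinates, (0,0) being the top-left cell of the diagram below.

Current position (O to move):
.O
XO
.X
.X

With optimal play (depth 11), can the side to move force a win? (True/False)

O winning at [.O/XO/.X/.X]: False

ply 1, O at .O/XO/.X/.X | (0,0)=+0→OO/XO/.X/.X*; (2,0)=+0→.O/XO/OX/.X; (3,0)=+0→.O/XO/.X/OX
ply 2, X at OO/XO/.X/.X | (2,0)=+0→OO/XO/XX/.X*; (3,0)=+0→OO/XO/.X/XX
ply 3, O at OO/XO/XX/.X | (3,0)=+0→OO/XO/XX/OX*
ply 4: OO/XO/XX/OX is terminal +0 (X); from .O/XO/.X/.X depth 11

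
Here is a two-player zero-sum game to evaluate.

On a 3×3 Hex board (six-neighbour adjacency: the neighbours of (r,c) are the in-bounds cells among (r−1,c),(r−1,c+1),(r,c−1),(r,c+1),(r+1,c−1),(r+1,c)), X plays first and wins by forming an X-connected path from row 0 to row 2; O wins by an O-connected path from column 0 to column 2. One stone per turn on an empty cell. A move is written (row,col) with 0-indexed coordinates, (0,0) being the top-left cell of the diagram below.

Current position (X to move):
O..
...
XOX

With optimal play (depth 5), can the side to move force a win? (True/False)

[O../.../XOX] X move#1: (0,1):+1/OX./.../XOX*, (0,2):+1/O.X/.../XOX, (1,0):+1/O../X../XOX, (1,1):+1/O../.X./XOX, (1,2):+1/O../..X/XOX
[OX./.../XOX] O move#2: (0,2):-1/OXO/.../XOX*, (1,0):-1/OX./O../XOX, (1,1):-1/OX./.O./XOX, (1,2):-1/OX./..O/XOX
[OXO/.../XOX] X move#3: (1,0):+1/OXO/X../XOX*, (1,1):+1/OXO/.X./XOX, (1,2):+1/OXO/..X/XOX
[OXO/X../XOX] end (terminal -1, O#4); searched O../.../XOX to 5

X winning at [O../.../XOX]: True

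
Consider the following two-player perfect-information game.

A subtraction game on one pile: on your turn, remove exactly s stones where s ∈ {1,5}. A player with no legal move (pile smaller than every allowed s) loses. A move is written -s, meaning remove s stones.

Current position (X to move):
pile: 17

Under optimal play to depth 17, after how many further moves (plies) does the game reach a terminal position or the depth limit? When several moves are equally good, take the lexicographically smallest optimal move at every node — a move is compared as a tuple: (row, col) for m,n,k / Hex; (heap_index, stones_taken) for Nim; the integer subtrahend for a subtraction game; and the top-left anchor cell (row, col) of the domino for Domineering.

PV length from [17]: 17 plies

p1 X@[17]: -1[16]+1* -5[12]+1
p2 O@[16]: -1[15]-1* -5[11]-1
p3 X@[15]: -1[14]+1* -5[10]+1
p4 O@[14]: -1[13]-1* -5[9]-1
p5 X@[13]: -1[12]+1* -5[8]+1
p6 O@[12]: -1[11]-1* -5[7]-1
p7 X@[11]: -1[10]+1* -5[6]+1
p8 O@[10]: -1[9]-1* -5[5]-1
p9 X@[9]: -1[8]+1* -5[4]+1
p10 O@[8]: -1[7]-1* -5[3]-1
p11 X@[7]: -1[6]+1* -5[2]+1
p12 O@[6]: -1[5]-1* -5[1]-1
p13 X@[5]: -1[4]+1* -5[0]+1
p14 O@[4]: -1[3]-1*
p15 X@[3]: -1[2]+1*
p16 O@[2]: -1[1]-1*
p17 X@[1]: -1[0]+1*
p18 O@[0] terminal -1; root [17] d17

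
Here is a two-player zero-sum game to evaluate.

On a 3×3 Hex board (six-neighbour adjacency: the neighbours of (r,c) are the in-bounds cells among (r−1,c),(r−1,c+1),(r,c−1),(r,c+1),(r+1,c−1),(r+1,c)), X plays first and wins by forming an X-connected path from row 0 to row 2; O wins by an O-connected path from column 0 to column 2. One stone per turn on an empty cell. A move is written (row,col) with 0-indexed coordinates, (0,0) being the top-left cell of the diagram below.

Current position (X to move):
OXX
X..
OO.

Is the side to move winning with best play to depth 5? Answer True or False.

X winning at [OXX/X../OO.]: False

ply 1, X at OXX/X../OO. | (1,1)=-1→OXX/XX./OO.*; (1,2)=-1→OXX/X.X/OO.; (2,2)=-1→OXX/X../OOX
ply 2, O at OXX/XX./OO. | (1,2)=+1→OXX/XXO/OO.*; (2,2)=+1→OXX/XX./OOO
ply 3: OXX/XXO/OO. is terminal -1 (X); from OXX/X../OO. depth 5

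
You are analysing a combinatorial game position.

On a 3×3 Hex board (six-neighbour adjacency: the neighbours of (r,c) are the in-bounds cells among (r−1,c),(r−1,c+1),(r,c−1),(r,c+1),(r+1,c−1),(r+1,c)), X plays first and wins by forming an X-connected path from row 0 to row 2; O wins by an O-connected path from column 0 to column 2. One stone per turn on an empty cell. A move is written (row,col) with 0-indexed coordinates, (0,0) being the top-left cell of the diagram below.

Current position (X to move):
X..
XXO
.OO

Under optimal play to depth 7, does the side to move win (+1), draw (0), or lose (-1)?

value(X../XXO/.OO, X) = +1

ply 1, X at X../XXO/.OO | (0,1)=-1→XX./XXO/.OO; (0,2)=-1→X.X/XXO/.OO; (2,0)=+1→X../XXO/XOO*
ply 2: X../XXO/XOO is terminal -1 (O); from X../XXO/.OO depth 7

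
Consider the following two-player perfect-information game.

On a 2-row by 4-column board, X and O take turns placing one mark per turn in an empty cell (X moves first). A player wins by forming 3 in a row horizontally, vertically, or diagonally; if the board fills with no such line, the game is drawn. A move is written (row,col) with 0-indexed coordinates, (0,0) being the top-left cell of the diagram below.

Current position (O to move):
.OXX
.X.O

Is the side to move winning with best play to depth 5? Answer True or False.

O winning at [.OXX/.X.O]: False

[.OXX/.X.O] O move#1: (0,0):+0/OOXX/.X.O*, (1,0):+0/.OXX/OX.O, (1,2):+0/.OXX/.XOO
[OOXX/.X.O] X move#2: (1,0):+0/OOXX/XX.O*, (1,2):+0/OOXX/.XXO
[OOXX/XX.O] O move#3: (1,2):+0/OOXX/XXOO*
[OOXX/XXOO] end (terminal +0, X#4); searched .OXX/.X.O to 5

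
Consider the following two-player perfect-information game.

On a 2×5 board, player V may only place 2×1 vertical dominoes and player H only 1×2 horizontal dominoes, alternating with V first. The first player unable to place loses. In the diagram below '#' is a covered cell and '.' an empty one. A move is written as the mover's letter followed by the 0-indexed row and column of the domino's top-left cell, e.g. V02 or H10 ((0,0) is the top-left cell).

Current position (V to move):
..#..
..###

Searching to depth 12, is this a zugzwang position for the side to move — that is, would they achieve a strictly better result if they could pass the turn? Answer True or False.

[..#../..###] V move#1: V00:+1/#.#../#.###*, V01:+1/.##../.####
[#.#../#.###] H move#2: H03:-1/#.###/#.###*
[#.###/#.###] V move#3: V01:+1/#####/#####*
[#####/#####] end (terminal -1, H#4); searched ..#../..### to 12
pass branch (H moves first from the same position):
  | [..#../..###] H move#1: H00:+1/###../..###*, H03:-1/..###/..###, H10:+1/..#../#####
  | [###../..###] end (terminal -1, V#2); searched ..#../..### to 12
V moving scores +1; V passing scores -1

zugzwang(..#../..###, V) = False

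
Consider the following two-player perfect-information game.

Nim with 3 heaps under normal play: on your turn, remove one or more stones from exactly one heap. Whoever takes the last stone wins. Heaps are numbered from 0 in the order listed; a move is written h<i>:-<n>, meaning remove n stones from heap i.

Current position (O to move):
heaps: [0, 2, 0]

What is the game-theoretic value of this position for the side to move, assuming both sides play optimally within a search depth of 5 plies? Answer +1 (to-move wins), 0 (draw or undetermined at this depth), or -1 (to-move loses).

value((0,2,0), O) = +1

[(0,2,0)] O move#1: h1:-1:-1/(0,1,0), h1:-2:+1/(0,0,0)*
[(0,0,0)] end (terminal -1, X#2); searched (0,2,0) to 5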